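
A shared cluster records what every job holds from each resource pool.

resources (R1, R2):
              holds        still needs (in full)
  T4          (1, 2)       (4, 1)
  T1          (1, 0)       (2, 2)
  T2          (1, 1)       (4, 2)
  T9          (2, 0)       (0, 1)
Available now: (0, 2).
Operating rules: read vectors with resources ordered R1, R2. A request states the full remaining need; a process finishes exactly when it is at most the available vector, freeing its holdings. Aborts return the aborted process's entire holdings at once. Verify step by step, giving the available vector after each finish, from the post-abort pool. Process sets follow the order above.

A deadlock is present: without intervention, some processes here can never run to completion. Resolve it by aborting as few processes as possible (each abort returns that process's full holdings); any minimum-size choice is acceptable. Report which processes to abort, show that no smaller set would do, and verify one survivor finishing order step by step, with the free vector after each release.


Minimum abort set: T4.
Key observation: before aborting T4, T2 was permanently blocked — no order could ever run it; afterwards it completes at step 3.
Minimality: the empty abort set fails — the state is deadlocked as it stands.
Survivors finish in the order: T9, T1, T2. Verifying each step (pool after the aborts first):
  pool = (1, 4)
  T9: need (0, 1) fits (1, 4); releases (2, 0), pool now (3, 4)
  T1: need (2, 2) fits (3, 4); releases (1, 0), pool now (4, 4)
  T2: need (4, 2) fits (4, 4); releases (1, 1), pool now (5, 5)


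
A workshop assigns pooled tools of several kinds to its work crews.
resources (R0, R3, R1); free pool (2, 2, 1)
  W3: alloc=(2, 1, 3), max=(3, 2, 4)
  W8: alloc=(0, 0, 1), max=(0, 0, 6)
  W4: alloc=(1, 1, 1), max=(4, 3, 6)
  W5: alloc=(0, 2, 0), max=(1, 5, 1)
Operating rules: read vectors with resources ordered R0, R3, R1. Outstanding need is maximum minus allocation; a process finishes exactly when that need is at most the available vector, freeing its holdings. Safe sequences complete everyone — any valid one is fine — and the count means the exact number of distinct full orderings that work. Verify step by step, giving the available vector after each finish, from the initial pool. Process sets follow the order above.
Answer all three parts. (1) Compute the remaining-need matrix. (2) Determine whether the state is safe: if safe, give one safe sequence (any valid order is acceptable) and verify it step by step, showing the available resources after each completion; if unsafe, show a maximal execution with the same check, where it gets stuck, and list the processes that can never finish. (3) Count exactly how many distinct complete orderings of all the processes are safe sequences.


(1) Remaining need (order R0, R3, R1):
  W3: (1, 1, 1)
  W8: (0, 0, 5)
  W4: (3, 2, 5)
  W5: (1, 3, 1)
(2) The state is UNSAFE.
Key observation: R1 is the bottleneck — with W3, W5 done the pool holds (4, 5, 4), short of every remaining need.
The run W3, W5 cannot be extended any further. Step-by-step check:
  pool = (2, 2, 1)
  W3 needs (1, 1, 1) <= (2, 2, 1) -> finishes; pool += (2, 1, 3) = (4, 3, 4)
  W5 needs (1, 3, 1) <= (4, 3, 4) -> finishes; pool += (0, 2, 0) = (4, 5, 4)
  blocked: W8 wants (0, 0, 5), pool (4, 5, 4) — not enough R1
  blocked: W4 wants (3, 2, 5), pool (4, 5, 4) — not enough R1
Never able to finish: W8 and W4.
(3) Precisely 0 of the possible complete orderings are safe sequences.


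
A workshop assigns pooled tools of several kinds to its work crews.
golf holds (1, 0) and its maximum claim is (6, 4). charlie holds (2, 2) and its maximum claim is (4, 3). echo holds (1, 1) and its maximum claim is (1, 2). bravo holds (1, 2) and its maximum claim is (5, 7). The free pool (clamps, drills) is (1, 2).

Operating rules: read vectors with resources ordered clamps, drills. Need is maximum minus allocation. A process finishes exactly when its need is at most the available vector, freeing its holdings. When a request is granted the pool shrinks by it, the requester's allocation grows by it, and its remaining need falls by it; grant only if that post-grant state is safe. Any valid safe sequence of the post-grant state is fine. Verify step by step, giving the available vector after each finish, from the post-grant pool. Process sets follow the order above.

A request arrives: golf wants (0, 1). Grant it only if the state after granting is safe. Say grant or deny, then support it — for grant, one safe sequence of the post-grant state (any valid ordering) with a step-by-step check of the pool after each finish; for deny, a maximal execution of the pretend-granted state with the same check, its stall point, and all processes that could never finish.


DENY. Granting would leave the state unsafe.
Key observation: after echo, charlie the pool peaks at (4, 4), and each blocked process is short somewhere: golf on clamps; bravo on drills.
Pretend the grant happened; the run echo, charlie goes as far as possible. Walking it through:
  pool = (1, 1)
  echo needs (0, 1) <= (1, 1) -> finishes; pool += (1, 1) = (2, 2)
  charlie needs (2, 1) <= (2, 2) -> finishes; pool += (2, 2) = (4, 4)
  blocked: golf wants (5, 3), pool (4, 4) — not enough clamps
  blocked: bravo wants (4, 5), pool (4, 4) — not enough drills
Post-grant, the permanently blocked set is golf and bravo.


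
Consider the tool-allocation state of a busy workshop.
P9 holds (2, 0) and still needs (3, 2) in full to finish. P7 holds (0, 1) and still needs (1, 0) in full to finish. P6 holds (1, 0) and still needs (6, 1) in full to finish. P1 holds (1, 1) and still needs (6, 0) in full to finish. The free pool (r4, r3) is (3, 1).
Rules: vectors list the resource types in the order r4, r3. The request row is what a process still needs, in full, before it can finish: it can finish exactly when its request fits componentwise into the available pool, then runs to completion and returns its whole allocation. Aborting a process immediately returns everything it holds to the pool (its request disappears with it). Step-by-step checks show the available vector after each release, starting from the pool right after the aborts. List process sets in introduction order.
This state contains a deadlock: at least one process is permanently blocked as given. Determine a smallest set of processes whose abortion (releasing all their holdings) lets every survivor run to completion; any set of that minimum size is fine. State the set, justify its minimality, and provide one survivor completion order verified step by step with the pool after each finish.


Abort P1.
Key observation: aborting P1 returns (1, 1), and P6 — hopeless before — runs at step 2 with the returned capacity in the pool.
Why nothing smaller works: aborting no one leaves the state deadlocked as given.
The survivors complete as P9, P6, P7. Check, step by step (starting from the post-abort pool):
  pool = (4, 2)
  run P9 (needs (3, 2), free (4, 2)); after release of (2, 0) the pool is (6, 2)
  run P6 (needs (6, 1), free (6, 2)); after release of (1, 0) the pool is (7, 2)
  run P7 (needs (1, 0), free (7, 2)); after release of (0, 1) the pool is (7, 3)


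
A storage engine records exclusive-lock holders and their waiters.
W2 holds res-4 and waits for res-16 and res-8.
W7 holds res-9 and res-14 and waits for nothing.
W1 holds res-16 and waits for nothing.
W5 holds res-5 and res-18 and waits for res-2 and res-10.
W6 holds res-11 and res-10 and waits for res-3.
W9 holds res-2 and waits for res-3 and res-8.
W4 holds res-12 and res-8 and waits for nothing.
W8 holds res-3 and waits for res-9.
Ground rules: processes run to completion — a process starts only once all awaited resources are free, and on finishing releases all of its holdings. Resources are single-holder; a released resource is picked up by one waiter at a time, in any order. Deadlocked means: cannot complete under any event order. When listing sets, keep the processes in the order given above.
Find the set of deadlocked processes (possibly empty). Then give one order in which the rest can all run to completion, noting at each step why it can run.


Nothing here is deadlocked.
Key observation: the waits form no ring: some process can always run, and its releases unblock the others one by one.
One completion order for the rest: W7, W8, W4, W6, W1, W9, W2, W5.
Verifying each step:
  run W7 (it waits on nothing); releases res-9 and res-14
  W8: everything it awaited (res-9) is free; runs, freeing res-3
  run W4 (it waits on nothing); releases res-12 and res-8
  W6: everything it awaited (res-3) is free; runs, freeing res-11 and res-10
  run W1 (it waits on nothing); releases res-16
  W9: everything it awaited (res-3 and res-8) is free; runs, freeing res-2
  W2: everything it awaited (res-16 and res-8) is free; runs, freeing res-4
  W5: everything it awaited (res-2 and res-10) is free; runs, freeing res-5 and res-18


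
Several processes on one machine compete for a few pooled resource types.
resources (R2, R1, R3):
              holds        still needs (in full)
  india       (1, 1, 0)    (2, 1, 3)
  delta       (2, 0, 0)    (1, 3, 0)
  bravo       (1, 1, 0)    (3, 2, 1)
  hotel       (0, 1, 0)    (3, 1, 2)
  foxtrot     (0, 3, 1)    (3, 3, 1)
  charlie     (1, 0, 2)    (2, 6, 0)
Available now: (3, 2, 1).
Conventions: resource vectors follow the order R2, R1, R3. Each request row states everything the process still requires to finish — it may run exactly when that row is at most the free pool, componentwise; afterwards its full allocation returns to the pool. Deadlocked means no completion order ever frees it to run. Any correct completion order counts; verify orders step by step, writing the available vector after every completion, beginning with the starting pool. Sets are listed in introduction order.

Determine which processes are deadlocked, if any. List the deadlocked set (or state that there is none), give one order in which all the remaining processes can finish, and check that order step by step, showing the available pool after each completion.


No process is deadlocked.
Key observation: bravo leads a chain of completions in which each release enables another process.
A valid finishing order for the others: bravo, foxtrot, delta, hotel, charlie, india. Verifying each step:
  pool = (3, 2, 1)
  bravo needs (3, 2, 1) <= (3, 2, 1) -> finishes; pool += (1, 1, 0) = (4, 3, 1)
  foxtrot needs (3, 3, 1) <= (4, 3, 1) -> finishes; pool += (0, 3, 1) = (4, 6, 2)
  delta needs (1, 3, 0) <= (4, 6, 2) -> finishes; pool += (2, 0, 0) = (6, 6, 2)
  hotel needs (3, 1, 2) <= (6, 6, 2) -> finishes; pool += (0, 1, 0) = (6, 7, 2)
  charlie needs (2, 6, 0) <= (6, 7, 2) -> finishes; pool += (1, 0, 2) = (7, 7, 4)
  india needs (2, 1, 3) <= (7, 7, 4) -> finishes; pool += (1, 1, 0) = (8, 8, 4)


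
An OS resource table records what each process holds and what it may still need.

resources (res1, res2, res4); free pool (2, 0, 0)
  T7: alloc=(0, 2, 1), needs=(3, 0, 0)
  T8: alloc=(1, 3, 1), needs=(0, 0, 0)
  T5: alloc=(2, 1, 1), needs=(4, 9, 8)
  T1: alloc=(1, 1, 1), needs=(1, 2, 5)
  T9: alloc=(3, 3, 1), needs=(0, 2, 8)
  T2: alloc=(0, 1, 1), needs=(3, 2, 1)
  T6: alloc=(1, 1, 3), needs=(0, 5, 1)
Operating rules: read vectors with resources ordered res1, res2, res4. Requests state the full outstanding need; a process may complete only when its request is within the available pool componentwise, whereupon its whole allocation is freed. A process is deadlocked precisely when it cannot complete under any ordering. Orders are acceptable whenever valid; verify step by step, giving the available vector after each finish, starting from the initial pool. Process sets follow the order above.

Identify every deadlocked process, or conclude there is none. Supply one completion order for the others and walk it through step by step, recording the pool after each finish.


Deadlocked set: T5 and T9.
Key observation: the pool after T8, T7, T6, T1, T2 is (5, 8, 7); every surviving request exceeds it in res4, so progress ends there.
The rest can finish in the order T8, T7, T6, T1, T2. Verifying each step:
  pool = (2, 0, 0)
  run T8 (needs (0, 0, 0), free (2, 0, 0)); after release of (1, 3, 1) the pool is (3, 3, 1)
  run T7 (needs (3, 0, 0), free (3, 3, 1)); after release of (0, 2, 1) the pool is (3, 5, 2)
  run T6 (needs (0, 5, 1), free (3, 5, 2)); after release of (1, 1, 3) the pool is (4, 6, 5)
  run T1 (needs (1, 2, 5), free (4, 6, 5)); after release of (1, 1, 1) the pool is (5, 7, 6)
  run T2 (needs (3, 2, 1), free (5, 7, 6)); after release of (0, 1, 1) the pool is (5, 8, 7)
None of the blocked processes ever fits:
  T5 cannot run: need (4, 9, 8) vs free (5, 8, 7) (insufficient res2 and res4)
  T9 cannot run: need (0, 2, 8) vs free (5, 8, 7) (insufficient res4)


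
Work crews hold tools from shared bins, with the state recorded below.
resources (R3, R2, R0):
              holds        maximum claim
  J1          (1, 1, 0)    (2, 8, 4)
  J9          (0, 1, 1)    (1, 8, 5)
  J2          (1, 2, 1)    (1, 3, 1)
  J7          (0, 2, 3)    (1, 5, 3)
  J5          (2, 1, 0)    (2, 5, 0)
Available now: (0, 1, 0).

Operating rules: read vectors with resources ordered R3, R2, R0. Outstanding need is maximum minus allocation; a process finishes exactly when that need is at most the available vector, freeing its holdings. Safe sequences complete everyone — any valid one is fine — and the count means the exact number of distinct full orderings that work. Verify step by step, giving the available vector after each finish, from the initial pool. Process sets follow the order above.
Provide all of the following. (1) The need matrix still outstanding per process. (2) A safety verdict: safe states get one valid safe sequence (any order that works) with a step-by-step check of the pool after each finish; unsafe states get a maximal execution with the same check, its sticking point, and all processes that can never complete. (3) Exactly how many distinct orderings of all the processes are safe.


(1) Remaining need (order R3, R2, R0):
  J1: (1, 7, 4)
  J9: (1, 7, 4)
  J2: (0, 1, 0)
  J7: (1, 3, 0)
  J5: (0, 4, 0)
(2) UNSAFE.
Key observation: the pool after J2, J7, J5 is (3, 6, 4); every surviving request exceeds it in R2, so progress ends there.
A maximal execution: J2, J7, J5 — then nothing else fits. Step-by-step check:
  pool = (0, 1, 0)
  J2 needs (0, 1, 0) <= (0, 1, 0) -> finishes; pool += (1, 2, 1) = (1, 3, 1)
  J7 needs (1, 3, 0) <= (1, 3, 1) -> finishes; pool += (0, 2, 3) = (1, 5, 4)
  J5 needs (0, 4, 0) <= (1, 5, 4) -> finishes; pool += (2, 1, 0) = (3, 6, 4)
  blocked: J1 wants (1, 7, 4), pool (3, 6, 4) — not enough R2
  blocked: J9 wants (1, 7, 4), pool (3, 6, 4) — not enough R2
Permanently blocked: J1 and J9.
(3) Precisely 0 of the possible complete orderings are safe sequences.


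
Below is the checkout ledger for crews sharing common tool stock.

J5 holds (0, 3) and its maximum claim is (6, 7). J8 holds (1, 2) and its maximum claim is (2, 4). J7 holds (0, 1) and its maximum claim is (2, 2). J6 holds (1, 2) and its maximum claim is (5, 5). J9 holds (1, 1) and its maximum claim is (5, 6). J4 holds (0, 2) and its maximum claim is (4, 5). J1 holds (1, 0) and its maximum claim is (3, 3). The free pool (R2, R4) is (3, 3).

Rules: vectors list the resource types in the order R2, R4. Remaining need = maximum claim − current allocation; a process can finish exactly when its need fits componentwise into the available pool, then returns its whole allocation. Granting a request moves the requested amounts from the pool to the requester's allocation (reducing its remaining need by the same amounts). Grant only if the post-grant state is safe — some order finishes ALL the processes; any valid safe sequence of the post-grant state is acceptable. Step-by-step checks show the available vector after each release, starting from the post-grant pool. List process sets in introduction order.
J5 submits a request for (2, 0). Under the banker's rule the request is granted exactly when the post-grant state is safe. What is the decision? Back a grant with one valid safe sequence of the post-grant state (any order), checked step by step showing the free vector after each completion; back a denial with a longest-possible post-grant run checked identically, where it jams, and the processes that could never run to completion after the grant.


DENY: after the grant no complete ordering would exist.
Key observation: the pool after J8, J7, J1 is (3, 6); every surviving request exceeds it in R2, so progress ends there.
Pretend the grant happened; the run J8, J7, J1 goes as far as possible. Verifying each step:
  pool = (1, 3)
  run J8 (needs (1, 2), free (1, 3)); after release of (1, 2) the pool is (2, 5)
  run J7 (needs (2, 1), free (2, 5)); after release of (0, 1) the pool is (2, 6)
  run J1 (needs (2, 3), free (2, 6)); after release of (1, 0) the pool is (3, 6)
  blocked: J5 wants (4, 4), pool (3, 6) — not enough R2
  blocked: J6 wants (4, 3), pool (3, 6) — not enough R2
  blocked: J9 wants (4, 5), pool (3, 6) — not enough R2
  blocked: J4 wants (4, 3), pool (3, 6) — not enough R2
Processes that could never finish after the grant: J5, J6, J9 and J4.


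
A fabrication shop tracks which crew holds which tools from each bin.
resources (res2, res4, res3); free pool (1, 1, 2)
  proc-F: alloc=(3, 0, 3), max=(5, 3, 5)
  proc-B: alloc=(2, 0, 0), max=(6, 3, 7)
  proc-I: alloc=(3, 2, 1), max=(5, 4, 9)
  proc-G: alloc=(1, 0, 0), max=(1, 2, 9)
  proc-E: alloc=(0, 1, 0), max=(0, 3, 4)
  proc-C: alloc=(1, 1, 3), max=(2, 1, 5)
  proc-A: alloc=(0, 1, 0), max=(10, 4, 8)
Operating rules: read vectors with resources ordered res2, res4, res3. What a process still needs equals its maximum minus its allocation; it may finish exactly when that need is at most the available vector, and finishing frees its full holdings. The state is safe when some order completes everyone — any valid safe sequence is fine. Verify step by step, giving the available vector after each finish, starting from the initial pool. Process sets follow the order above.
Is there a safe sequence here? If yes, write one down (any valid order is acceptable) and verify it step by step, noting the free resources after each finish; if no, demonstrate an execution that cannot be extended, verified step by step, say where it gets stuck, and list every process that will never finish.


The state is SAFE; one workable sequence: proc-C, proc-E, proc-F, proc-I, proc-B, proc-A, proc-G.
Key observation: the order's first zero-slack moment is proc-C ((1, 0, 2) needed, (1, 1, 2) free — a requested resource with nothing to spare).
Check, step by step:
  pool = (1, 1, 2)
  proc-C needs (1, 0, 2) <= (1, 1, 2) -> finishes; pool += (1, 1, 3) = (2, 2, 5)
  proc-E needs (0, 2, 4) <= (2, 2, 5) -> finishes; pool += (0, 1, 0) = (2, 3, 5)
  proc-F needs (2, 3, 2) <= (2, 3, 5) -> finishes; pool += (3, 0, 3) = (5, 3, 8)
  proc-I needs (2, 2, 8) <= (5, 3, 8) -> finishes; pool += (3, 2, 1) = (8, 5, 9)
  proc-B needs (4, 3, 7) <= (8, 5, 9) -> finishes; pool += (2, 0, 0) = (10, 5, 9)
  proc-A needs (10, 3, 8) <= (10, 5, 9) -> finishes; pool += (0, 1, 0) = (10, 6, 9)
  proc-G needs (0, 2, 9) <= (10, 6, 9) -> finishes; pool += (1, 0, 0) = (11, 6, 9)


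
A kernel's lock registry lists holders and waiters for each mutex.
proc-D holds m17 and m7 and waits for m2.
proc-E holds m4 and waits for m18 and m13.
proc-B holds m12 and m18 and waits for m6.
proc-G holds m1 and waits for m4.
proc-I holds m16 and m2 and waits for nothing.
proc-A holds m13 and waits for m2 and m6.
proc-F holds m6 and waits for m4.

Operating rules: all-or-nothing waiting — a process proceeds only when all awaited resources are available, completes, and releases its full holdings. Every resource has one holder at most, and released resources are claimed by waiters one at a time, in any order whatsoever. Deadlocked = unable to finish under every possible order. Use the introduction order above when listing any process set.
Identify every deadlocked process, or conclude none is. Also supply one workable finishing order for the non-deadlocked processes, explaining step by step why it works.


Deadlocked set: proc-E, proc-B, proc-G, proc-A and proc-F.
Key observation: the wait chain closes on itself along proc-E -> proc-B -> proc-F -> proc-E; proc-A is caught in further circular waits and proc-G waits into the deadlock from upstream.
The rest can finish in the order proc-I, proc-D.
Verifying each step:
  proc-I waits on nothing -> runs at once and releases m16 and m2
  proc-D waits on m2 — all released -> runs and releases m17 and m7


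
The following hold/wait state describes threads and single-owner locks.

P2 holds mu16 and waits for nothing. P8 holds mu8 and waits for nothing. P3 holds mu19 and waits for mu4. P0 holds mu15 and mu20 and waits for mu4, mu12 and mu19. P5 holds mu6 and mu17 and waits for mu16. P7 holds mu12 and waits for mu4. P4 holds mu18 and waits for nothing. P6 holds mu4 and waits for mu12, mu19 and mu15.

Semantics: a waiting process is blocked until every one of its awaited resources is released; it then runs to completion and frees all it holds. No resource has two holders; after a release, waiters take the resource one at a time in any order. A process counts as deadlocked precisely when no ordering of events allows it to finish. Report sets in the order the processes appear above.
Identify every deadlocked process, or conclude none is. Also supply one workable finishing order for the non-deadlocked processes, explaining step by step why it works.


The deadlocked set is P3, P0, P7 and P6.
Key observation: P3 -> P6 -> P3 is a circular wait — nothing in it can go first; P0 and P7 are caught in further circular waits.
The rest can finish in the order P2, P8, P4, P5.
Walking it through:
  P2: no waits; runs immediately, freeing mu16
  P8: no waits; runs immediately, freeing mu8
  P4: no waits; runs immediately, freeing mu18
  P5: everything it awaited (mu16) is free; runs, freeing mu6 and mu17


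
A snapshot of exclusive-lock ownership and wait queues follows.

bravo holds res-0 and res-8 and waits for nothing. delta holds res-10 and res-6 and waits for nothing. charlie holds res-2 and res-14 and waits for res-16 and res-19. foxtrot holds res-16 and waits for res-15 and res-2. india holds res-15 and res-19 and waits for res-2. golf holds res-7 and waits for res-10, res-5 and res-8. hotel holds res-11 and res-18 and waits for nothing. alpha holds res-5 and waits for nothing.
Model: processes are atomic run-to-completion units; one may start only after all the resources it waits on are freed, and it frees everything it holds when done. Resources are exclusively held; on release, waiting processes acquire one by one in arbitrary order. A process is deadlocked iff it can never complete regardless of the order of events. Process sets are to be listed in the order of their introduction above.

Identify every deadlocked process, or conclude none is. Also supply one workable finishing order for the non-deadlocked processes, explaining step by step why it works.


The deadlocked set is charlie, foxtrot and india.
Key observation: the knot is the closed ring of waits charlie -> foxtrot -> charlie; india is caught in further circular waits.
A valid finishing order for the others: hotel, alpha, bravo, delta, golf.
Check, step by step:
  hotel: no waits; runs immediately, freeing res-11 and res-18
  alpha: no waits; runs immediately, freeing res-5
  bravo: no waits; runs immediately, freeing res-0 and res-8
  delta: no waits; runs immediately, freeing res-10 and res-6
  golf: everything it awaited (res-10, res-5 and res-8) is free; runs, freeing res-7


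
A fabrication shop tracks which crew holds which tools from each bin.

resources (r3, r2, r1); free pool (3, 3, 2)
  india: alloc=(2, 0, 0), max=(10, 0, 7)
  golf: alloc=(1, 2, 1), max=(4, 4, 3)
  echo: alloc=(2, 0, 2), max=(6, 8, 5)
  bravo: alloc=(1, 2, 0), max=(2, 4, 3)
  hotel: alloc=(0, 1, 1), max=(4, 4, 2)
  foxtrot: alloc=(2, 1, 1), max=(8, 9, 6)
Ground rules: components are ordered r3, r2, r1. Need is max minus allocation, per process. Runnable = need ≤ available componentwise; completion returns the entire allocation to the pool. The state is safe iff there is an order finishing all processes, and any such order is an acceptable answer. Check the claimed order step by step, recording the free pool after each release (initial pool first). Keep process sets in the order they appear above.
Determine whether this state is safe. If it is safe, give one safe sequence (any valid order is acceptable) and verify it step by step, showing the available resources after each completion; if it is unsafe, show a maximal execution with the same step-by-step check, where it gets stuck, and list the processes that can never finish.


SAFE, for example via the order golf, bravo, hotel, echo, foxtrot, india.
Key observation: golf is the earliest step where a requested resource binds exactly: need (3, 2, 2), pool (3, 3, 2) at its turn.
Check, step by step:
  pool = (3, 3, 2)
  run golf (needs (3, 2, 2), free (3, 3, 2)); after release of (1, 2, 1) the pool is (4, 5, 3)
  run bravo (needs (1, 2, 3), free (4, 5, 3)); after release of (1, 2, 0) the pool is (5, 7, 3)
  run hotel (needs (4, 3, 1), free (5, 7, 3)); after release of (0, 1, 1) the pool is (5, 8, 4)
  run echo (needs (4, 8, 3), free (5, 8, 4)); after release of (2, 0, 2) the pool is (7, 8, 6)
  run foxtrot (needs (6, 8, 5), free (7, 8, 6)); after release of (2, 1, 1) the pool is (9, 9, 7)
  run india (needs (8, 0, 7), free (9, 9, 7)); after release of (2, 0, 0) the pool is (11, 9, 7)


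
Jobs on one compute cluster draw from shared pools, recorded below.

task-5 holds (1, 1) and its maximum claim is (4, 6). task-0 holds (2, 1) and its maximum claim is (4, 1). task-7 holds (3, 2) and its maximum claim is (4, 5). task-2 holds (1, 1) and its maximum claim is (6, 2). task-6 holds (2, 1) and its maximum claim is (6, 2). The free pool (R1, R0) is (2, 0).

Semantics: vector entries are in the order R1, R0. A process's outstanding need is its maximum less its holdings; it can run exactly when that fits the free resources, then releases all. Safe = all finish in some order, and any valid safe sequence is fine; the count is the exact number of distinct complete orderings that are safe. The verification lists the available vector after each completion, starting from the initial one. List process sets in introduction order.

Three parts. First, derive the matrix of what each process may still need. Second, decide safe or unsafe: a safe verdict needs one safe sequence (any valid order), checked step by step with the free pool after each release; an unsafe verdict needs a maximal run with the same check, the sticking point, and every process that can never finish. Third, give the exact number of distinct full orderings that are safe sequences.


(1) Outstanding need per process (order R1, R0):
  task-5: (3, 5)
  task-0: (2, 0)
  task-7: (1, 3)
  task-2: (5, 1)
  task-6: (4, 1)
(2) SAFE — a valid safe sequence is task-0, task-6, task-2, task-7, task-5.
Key observation: task-0 marks the first exact bind of the order: its need (2, 0) fits the free (2, 0) with zero slack on a requested resource.
Check, step by step:
  pool = (2, 0)
  task-0: need (2, 0) fits (2, 0); releases (2, 1), pool now (4, 1)
  task-6: need (4, 1) fits (4, 1); releases (2, 1), pool now (6, 2)
  task-2: need (5, 1) fits (6, 2); releases (1, 1), pool now (7, 3)
  task-7: need (1, 3) fits (7, 3); releases (3, 2), pool now (10, 5)
  task-5: need (3, 5) fits (10, 5); releases (1, 1), pool now (11, 6)
(3) The exact count: 1 of the possible complete orderings is a safe sequence.


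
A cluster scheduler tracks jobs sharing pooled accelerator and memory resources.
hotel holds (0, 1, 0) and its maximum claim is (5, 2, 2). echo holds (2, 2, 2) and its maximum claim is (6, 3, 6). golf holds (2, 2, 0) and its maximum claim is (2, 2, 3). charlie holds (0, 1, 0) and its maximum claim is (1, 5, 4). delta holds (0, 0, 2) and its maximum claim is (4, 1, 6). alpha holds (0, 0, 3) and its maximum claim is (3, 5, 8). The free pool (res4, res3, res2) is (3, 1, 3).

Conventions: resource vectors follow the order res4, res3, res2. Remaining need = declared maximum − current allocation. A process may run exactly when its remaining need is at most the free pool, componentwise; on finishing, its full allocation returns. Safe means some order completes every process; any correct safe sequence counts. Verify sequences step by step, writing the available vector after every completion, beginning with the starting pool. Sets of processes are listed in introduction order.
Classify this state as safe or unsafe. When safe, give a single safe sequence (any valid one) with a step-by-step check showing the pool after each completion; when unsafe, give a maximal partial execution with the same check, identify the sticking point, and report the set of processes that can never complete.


UNSAFE — no complete ordering exists.
Key observation: once golf, hotel finish, the pool peaks at (5, 4, 3) — and every remaining process still needs more res2 than that.
A maximal execution: golf, hotel — then nothing else fits. Check, step by step:
  pool = (3, 1, 3)
  run golf (needs (0, 0, 3), free (3, 1, 3)); after release of (2, 2, 0) the pool is (5, 3, 3)
  run hotel (needs (5, 1, 2), free (5, 3, 3)); after release of (0, 1, 0) the pool is (5, 4, 3)
  echo cannot run: need (4, 1, 4) vs free (5, 4, 3) (insufficient res2)
  charlie cannot run: need (1, 4, 4) vs free (5, 4, 3) (insufficient res2)
  delta cannot run: need (4, 1, 4) vs free (5, 4, 3) (insufficient res2)
  alpha cannot run: need (3, 5, 5) vs free (5, 4, 3) (insufficient res3 and res2)
Never able to finish: echo, charlie, delta and alpha.


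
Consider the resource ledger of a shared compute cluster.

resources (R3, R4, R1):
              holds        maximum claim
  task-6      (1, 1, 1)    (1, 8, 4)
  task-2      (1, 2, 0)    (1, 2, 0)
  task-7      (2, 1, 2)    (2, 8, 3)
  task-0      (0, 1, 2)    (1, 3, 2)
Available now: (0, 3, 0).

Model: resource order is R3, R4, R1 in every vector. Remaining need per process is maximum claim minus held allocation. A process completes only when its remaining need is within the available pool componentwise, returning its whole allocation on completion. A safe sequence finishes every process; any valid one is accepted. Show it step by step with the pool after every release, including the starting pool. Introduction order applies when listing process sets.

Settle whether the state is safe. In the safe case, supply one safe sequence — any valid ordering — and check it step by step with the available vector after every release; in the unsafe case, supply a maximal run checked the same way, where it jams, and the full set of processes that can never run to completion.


UNSAFE — no complete ordering exists.
Key observation: even finishing task-2, task-0 leaves just (1, 6, 2) free — too little R4 for any of the remaining processes.
A maximal execution: task-2, task-0 — then nothing else fits. Step-by-step check:
  pool = (0, 3, 0)
  run task-2 (needs (0, 0, 0), free (0, 3, 0)); after release of (1, 2, 0) the pool is (1, 5, 0)
  run task-0 (needs (1, 2, 0), free (1, 5, 0)); after release of (0, 1, 2) the pool is (1, 6, 2)
  task-6 still needs (0, 7, 3) but only (1, 6, 2) is free — short on R4 and R1
  task-7 still needs (0, 7, 1) but only (1, 6, 2) is free — short on R4
Permanently blocked: task-6 and task-7.


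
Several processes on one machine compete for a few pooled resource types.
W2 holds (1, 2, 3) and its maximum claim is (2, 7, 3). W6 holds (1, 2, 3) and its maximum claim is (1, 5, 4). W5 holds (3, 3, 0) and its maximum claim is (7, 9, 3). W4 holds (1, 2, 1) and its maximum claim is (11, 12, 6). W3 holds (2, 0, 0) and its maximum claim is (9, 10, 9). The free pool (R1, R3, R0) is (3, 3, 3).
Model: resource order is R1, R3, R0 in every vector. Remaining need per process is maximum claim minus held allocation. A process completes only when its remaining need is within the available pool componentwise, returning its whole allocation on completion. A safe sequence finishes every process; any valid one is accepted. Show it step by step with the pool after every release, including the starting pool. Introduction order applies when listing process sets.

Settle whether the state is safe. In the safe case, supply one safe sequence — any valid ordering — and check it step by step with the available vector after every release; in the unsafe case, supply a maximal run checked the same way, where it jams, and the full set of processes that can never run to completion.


SAFE. One safe sequence: W6, W2, W5, W3, W4.
Key observation: reading the order forward, W6 is the first process whose need (0, 3, 1) meets the free pool (3, 3, 3) exactly on a resource it requests.
Check, step by step:
  pool = (3, 3, 3)
  run W6 (needs (0, 3, 1), free (3, 3, 3)); after release of (1, 2, 3) the pool is (4, 5, 6)
  run W2 (needs (1, 5, 0), free (4, 5, 6)); after release of (1, 2, 3) the pool is (5, 7, 9)
  run W5 (needs (4, 6, 3), free (5, 7, 9)); after release of (3, 3, 0) the pool is (8, 10, 9)
  run W3 (needs (7, 10, 9), free (8, 10, 9)); after release of (2, 0, 0) the pool is (10, 10, 9)
  run W4 (needs (10, 10, 5), free (10, 10, 9)); after release of (1, 2, 1) the pool is (11, 12, 10)


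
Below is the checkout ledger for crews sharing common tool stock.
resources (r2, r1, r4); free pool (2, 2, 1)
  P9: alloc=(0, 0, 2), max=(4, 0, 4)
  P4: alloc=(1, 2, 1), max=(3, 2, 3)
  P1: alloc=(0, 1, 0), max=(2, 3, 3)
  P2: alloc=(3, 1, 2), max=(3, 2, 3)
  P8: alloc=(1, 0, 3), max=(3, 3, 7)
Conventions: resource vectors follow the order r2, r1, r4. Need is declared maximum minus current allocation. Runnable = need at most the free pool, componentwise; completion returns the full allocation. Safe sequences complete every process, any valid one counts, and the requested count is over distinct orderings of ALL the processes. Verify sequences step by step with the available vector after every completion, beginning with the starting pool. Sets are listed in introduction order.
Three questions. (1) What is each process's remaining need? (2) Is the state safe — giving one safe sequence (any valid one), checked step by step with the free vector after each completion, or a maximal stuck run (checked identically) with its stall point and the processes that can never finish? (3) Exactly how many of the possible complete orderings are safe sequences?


(1) Need matrix, components ordered r2, r1, r4:
  P9: (4, 0, 2)
  P4: (2, 0, 2)
  P1: (2, 2, 3)
  P2: (0, 1, 1)
  P8: (2, 3, 4)
(2) SAFE — a valid safe sequence is P2, P4, P8, P1, P9.
Key observation: P2 marks the first exact bind of the order: its need (0, 1, 1) fits the free (2, 2, 1) with zero slack on a requested resource.
Walking it through:
  pool = (2, 2, 1)
  P2: need (0, 1, 1) fits (2, 2, 1); releases (3, 1, 2), pool now (5, 3, 3)
  P4: need (2, 0, 2) fits (5, 3, 3); releases (1, 2, 1), pool now (6, 5, 4)
  P8: need (2, 3, 4) fits (6, 5, 4); releases (1, 0, 3), pool now (7, 5, 7)
  P1: need (2, 2, 3) fits (7, 5, 7); releases (0, 1, 0), pool now (7, 6, 7)
  P9: need (4, 0, 2) fits (7, 6, 7); releases (0, 0, 2), pool now (7, 6, 9)
(3) The exact count: 16 of the possible complete orderings are safe sequences.


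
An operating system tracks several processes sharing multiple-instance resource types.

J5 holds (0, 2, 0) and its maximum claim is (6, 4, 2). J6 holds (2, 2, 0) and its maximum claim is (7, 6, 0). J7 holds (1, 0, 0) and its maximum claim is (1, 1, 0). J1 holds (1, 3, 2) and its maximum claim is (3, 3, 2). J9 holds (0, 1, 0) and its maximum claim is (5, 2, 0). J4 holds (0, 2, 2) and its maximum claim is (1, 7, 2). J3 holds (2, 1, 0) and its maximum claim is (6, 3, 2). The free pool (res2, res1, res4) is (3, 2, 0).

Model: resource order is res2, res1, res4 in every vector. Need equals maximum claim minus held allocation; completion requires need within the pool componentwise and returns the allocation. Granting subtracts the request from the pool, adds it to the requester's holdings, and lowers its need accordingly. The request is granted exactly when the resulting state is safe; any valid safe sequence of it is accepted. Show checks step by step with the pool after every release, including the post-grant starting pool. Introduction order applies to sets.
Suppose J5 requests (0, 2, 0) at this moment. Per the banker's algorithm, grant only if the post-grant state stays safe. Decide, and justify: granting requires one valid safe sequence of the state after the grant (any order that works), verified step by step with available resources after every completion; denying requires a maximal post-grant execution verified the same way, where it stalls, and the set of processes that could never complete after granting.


GRANT. The post-grant state is safe; one safe sequence: J1, J3, J6, J5, J7, J9, J4.
Key observation: (3, 0, 0) free after granting still covers J1 first, and each release covers the next.
Verifying the post-grant state step by step:
  pool = (3, 0, 0)
  J1: need (2, 0, 0) fits (3, 0, 0); releases (1, 3, 2), pool now (4, 3, 2)
  J3: need (4, 2, 2) fits (4, 3, 2); releases (2, 1, 0), pool now (6, 4, 2)
  J6: need (5, 4, 0) fits (6, 4, 2); releases (2, 2, 0), pool now (8, 6, 2)
  J5: need (6, 0, 2) fits (8, 6, 2); releases (0, 4, 0), pool now (8, 10, 2)
  J7: need (0, 1, 0) fits (8, 10, 2); releases (1, 0, 0), pool now (9, 10, 2)
  J9: need (5, 1, 0) fits (9, 10, 2); releases (0, 1, 0), pool now (9, 11, 2)
  J4: need (1, 5, 0) fits (9, 11, 2); releases (0, 2, 2), pool now (9, 13, 4)


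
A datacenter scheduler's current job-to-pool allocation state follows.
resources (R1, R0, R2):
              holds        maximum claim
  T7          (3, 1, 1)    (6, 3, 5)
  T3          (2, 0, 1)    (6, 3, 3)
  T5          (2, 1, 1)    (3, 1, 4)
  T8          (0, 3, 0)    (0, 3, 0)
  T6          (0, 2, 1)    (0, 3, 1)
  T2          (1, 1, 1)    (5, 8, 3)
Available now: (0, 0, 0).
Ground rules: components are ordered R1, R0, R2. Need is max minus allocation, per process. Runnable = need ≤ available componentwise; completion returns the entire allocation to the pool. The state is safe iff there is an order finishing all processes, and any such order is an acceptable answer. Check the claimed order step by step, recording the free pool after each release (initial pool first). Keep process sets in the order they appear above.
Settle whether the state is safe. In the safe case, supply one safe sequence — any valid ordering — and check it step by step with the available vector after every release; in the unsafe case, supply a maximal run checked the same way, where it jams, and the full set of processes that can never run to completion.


The state is UNSAFE.
Key observation: the wall is R1: completing T8, T6 brings the pool only to (0, 5, 1), and all the rest need more.
The run T8, T6 cannot be extended any further. Verifying each step:
  pool = (0, 0, 0)
  T8: need (0, 0, 0) fits (0, 0, 0); releases (0, 3, 0), pool now (0, 3, 0)
  T6: need (0, 1, 0) fits (0, 3, 0); releases (0, 2, 1), pool now (0, 5, 1)
  blocked: T7 wants (3, 2, 4), pool (0, 5, 1) — not enough R1 and R2
  blocked: T3 wants (4, 3, 2), pool (0, 5, 1) — not enough R1 and R2
  blocked: T5 wants (1, 0, 3), pool (0, 5, 1) — not enough R1 and R2
  blocked: T2 wants (4, 7, 2), pool (0, 5, 1) — not enough R1, R0 and R2
Never able to finish: T7, T3, T5 and T2.


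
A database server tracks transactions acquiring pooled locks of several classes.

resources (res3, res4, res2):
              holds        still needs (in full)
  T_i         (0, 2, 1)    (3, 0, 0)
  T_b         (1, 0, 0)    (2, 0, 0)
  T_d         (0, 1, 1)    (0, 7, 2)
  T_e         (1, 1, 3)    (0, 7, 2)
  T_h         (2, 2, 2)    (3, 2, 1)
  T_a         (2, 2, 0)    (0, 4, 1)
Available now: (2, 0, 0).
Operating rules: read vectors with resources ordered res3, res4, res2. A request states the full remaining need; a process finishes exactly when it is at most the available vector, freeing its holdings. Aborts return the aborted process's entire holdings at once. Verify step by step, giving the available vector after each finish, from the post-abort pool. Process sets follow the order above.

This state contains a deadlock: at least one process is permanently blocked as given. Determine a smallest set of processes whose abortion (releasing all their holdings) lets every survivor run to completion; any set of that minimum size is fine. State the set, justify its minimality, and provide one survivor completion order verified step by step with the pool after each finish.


Abort T_e.
Key observation: the deadlocked T_d becomes finishable only because T_e released (1, 1, 3); it completes at step 4 below.
No smaller set exists: with zero aborts the deadlock remains.
Survivors finish in the order: T_i, T_h, T_a, T_d, T_b. Verifying each step (pool after the aborts first):
  pool = (3, 1, 3)
  run T_i (needs (3, 0, 0), free (3, 1, 3)); after release of (0, 2, 1) the pool is (3, 3, 4)
  run T_h (needs (3, 2, 1), free (3, 3, 4)); after release of (2, 2, 2) the pool is (5, 5, 6)
  run T_a (needs (0, 4, 1), free (5, 5, 6)); after release of (2, 2, 0) the pool is (7, 7, 6)
  run T_d (needs (0, 7, 2), free (7, 7, 6)); after release of (0, 1, 1) the pool is (7, 8, 7)
  run T_b (needs (2, 0, 0), free (7, 8, 7)); after release of (1, 0, 0) the pool is (8, 8, 7)
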